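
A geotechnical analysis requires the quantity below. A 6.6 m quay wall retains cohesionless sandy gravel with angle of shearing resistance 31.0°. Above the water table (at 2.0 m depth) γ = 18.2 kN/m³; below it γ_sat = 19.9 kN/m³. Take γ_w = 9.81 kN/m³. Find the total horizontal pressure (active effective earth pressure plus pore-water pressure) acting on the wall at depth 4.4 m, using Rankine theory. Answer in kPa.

42.9 kPa

K_a = (1 − sin φ)/(1 + sin φ) = 0.3201.
γ' = 19.9 − 9.81 = 10.09 kN/m³.
Effective vertical stress at 4.4 m: σ'_v = 18.2×2.0 + 10.09×2.40 = 60.62 kPa.
σ'_h = K_a σ'_v = 0.3201 × 60.62 = 19.40 kPa; u = γ_w × 2.40 = 23.54 kPa.
Total σ_h = 19.40 + 23.54 = 42.95 kPa.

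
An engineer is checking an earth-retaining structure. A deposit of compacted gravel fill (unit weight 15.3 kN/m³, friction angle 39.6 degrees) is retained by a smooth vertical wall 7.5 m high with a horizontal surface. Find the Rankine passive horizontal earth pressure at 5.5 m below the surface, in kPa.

K_p = (1 + sin φ)/(1 − sin φ) = 4.516.
σ_h = K_p γ z = 4.516 × 15.3 × 5.5 = 380.0 kPa.

380 kPa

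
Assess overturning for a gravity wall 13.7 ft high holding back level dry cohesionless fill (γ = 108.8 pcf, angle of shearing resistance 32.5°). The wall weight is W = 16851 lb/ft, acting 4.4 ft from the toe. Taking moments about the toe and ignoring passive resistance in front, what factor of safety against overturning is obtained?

5.28

K_a = tan²(45° − 32.5°/2) = 0.3010.
P_a = ½K_aγH² = 0.5×0.3010×108.8×13.7² = 3073 lb/ft, acting at H/3 = 4.567 ft above the base.
Overturning moment M_o = P_a × H/3 = 3073 × 4.567 = 14030.
Resisting moment M_r = W × 4.4 = 16851 × 4.4 = 74140.
FS_overturning = M_r/M_o = 74140/14030 = 5.283.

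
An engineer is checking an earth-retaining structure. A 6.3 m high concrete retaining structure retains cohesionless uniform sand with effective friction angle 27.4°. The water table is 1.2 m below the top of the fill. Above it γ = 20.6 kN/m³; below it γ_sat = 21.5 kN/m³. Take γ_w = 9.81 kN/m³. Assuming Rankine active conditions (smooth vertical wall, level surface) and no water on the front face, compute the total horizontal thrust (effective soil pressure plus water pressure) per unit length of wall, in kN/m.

K_a = tan²(45° − φ/2) = 0.3697.
γ' = 21.5 − 9.81 = 11.69 kN/m³. Depth below WT = 5.1 m.
σ'_h at WT = K_a γ d_w = 9.138 kPa; at base = 9.138 + K_a γ' × 5.1 = 31.18 kPa.
P₁ (0–1.2 m) = ½×9.138×1.2 = 5.483. P₂ (1.2–6.3 m) = ½(9.138+31.18)×5.1 = 102.8.
P_w = ½ γ_w h₂² = 0.5×9.81×5.1² = 127.6. Total = 5.483+102.8+127.6 = 235.9 kN/m.

236 kN/m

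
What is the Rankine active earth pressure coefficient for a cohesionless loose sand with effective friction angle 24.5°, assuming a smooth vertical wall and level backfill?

0.414

K_a = (1 − sin φ)/(1 + sin φ) = (1 − sin 24.5°)/(1 + sin 24.5°) = 0.4137.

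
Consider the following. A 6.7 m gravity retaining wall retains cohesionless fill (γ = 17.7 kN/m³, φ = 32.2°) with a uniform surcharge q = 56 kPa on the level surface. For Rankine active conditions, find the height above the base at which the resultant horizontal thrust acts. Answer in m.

K_a = 0.3047.
Triangular part P₁ = ½K_aγH² = 121.1 at H/3 = 2.233 m; rectangular part P₂ = K_a q H = 114.3 at H/2 = 3.350 m.
ȳ = (P₁·2.233 + P₂·3.350)/(P₁+P₂) = 2.776 m.

2.78 m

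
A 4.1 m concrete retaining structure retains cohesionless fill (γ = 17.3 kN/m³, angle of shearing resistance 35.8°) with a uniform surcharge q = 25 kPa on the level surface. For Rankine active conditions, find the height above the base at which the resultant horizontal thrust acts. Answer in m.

1.65 m

K_a = 0.2619.
Triangular part P₁ = ½K_aγH² = 38.08 at H/3 = 1.367 m; rectangular part P₂ = K_a q H = 26.84 at H/2 = 2.050 m.
ȳ = (P₁·1.367 + P₂·2.050)/(P₁+P₂) = 1.649 m.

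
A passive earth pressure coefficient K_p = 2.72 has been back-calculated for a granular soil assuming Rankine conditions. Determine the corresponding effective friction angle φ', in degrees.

K_p = (1+sin φ)/(1−sin φ) ⇒ sin φ = (K_p − 1)/(K_p + 1) = 0.4624.
φ = arcsin(0.4624) = 27.54°.

27.5°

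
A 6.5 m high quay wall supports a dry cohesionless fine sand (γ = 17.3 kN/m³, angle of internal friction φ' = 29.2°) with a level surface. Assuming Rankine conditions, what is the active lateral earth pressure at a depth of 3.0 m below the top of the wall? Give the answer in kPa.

17.9 kPa

K_a = (1 − sin φ)/(1 + sin φ) = 0.3442.
σ_h = K_a γ z = 0.3442 × 17.3 × 3.0 = 17.86 kPa.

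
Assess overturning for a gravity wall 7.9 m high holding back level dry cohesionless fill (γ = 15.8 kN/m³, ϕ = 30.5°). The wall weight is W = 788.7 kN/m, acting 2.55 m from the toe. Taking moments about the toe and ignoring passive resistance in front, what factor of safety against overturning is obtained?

K_a = tan²(45° − 30.5°/2) = 0.3267.
P_a = ½K_aγH² = 0.5×0.3267×15.8×7.9² = 161.1 kN/m, acting at H/3 = 2.633 m above the base.
Overturning moment M_o = P_a × H/3 = 161.1 × 2.633 = 424.1.
Resisting moment M_r = W × 2.55 = 788.7 × 2.55 = 2011.
FS_overturning = M_r/M_o = 2011/424.1 = 4.742.

4.74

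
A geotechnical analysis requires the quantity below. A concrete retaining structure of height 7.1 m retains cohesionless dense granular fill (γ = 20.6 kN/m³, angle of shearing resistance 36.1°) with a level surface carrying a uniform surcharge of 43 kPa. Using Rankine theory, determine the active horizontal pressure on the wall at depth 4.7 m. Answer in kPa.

36.1 kPa

K_a = (1 − sin φ)/(1 + sin φ) = 0.2585.
σ_v = γz + q = 20.6 × 4.7 + 43 = 139.8 kPa.
σ_h = K_a σ_v = 0.2585 × 139.8 = 36.14 kPa.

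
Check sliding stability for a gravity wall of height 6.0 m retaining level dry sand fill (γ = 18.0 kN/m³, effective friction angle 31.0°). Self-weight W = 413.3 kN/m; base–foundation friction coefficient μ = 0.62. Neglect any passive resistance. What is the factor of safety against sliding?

K_a = tan²(45° − 31.0°/2) = 0.3201.
P_a = ½K_aγH² = 0.5×0.3201×18.0×6.0² = 103.7 kN/m, acting at H/3 = 2.000 m above the base.
FS_sliding = μW / P_a = 0.62×413.3 / 103.7 = 2.471.

2.47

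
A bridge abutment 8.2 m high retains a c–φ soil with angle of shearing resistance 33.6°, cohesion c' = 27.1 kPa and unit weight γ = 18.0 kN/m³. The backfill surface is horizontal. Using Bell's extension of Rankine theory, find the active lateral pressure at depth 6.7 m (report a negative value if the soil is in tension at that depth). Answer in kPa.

5.61 kPa

K_a = (1 − sin φ)/(1 + sin φ) = 0.2875.
σ_a = K_a γ z − 2c√K_a = 0.2875×18.0×6.7 − 2×27.1×0.5362 = 5.611 kPa.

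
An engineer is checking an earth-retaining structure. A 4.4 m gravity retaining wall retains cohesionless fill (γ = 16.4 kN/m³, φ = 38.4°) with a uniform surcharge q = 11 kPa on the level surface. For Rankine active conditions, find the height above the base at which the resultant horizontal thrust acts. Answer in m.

1.64 m

K_a = 0.2337.
Triangular part P₁ = ½K_aγH² = 37.10 at H/3 = 1.467 m; rectangular part P₂ = K_a q H = 11.31 at H/2 = 2.200 m.
ȳ = (P₁·1.467 + P₂·2.200)/(P₁+P₂) = 1.638 m.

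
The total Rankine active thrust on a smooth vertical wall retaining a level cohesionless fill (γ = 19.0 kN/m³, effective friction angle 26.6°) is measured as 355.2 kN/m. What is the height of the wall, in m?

9.90 m

K_a = 0.3814. P_a = ½ K_a γ H² ⇒ H = √(2P_a/(K_a γ)).
H = √(2×355.2/(0.3814×19.0)) = 9.901 m.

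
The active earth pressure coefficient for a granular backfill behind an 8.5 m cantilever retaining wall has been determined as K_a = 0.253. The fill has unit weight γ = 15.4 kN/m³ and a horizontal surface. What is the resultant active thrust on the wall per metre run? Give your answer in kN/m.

P = ½ K_a γ H² = 0.5 × 0.253 × 15.4 × 8.5² = 140.8 kN/m.

141 kN/m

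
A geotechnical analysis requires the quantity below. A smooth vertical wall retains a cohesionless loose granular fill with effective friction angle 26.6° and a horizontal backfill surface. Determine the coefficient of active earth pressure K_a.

K_a = (1 − sin φ)/(1 + sin φ) = (1 − sin 26.6°)/(1 + sin 26.6°) = 0.3814.

0.381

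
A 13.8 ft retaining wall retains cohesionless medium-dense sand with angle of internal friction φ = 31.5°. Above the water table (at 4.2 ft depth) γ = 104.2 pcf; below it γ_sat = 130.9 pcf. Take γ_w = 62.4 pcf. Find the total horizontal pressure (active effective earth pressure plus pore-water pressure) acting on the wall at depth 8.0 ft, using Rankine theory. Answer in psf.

456 psf

K_a = (1 − sin φ)/(1 + sin φ) = 0.3136.
γ' = 130.9 − 62.4 = 68.50 pcf.
Effective vertical stress at 8.0 ft: σ'_v = 104.2×4.2 + 68.50×3.80 = 697.9 psf.
σ'_h = K_a σ'_v = 0.3136 × 697.9 = 218.9 psf; u = γ_w × 3.80 = 237.1 psf.
Total σ_h = 218.9 + 237.1 = 456.0 psf.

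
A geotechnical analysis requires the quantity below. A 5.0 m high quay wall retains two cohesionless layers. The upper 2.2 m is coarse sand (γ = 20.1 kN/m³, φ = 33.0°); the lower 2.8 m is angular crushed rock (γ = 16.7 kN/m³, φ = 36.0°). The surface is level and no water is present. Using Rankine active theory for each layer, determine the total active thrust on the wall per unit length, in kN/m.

63.5 kN/m

K_a1 = tan²(45°−33.0°/2) = 0.2948; K_a2 = tan²(45°−36.0°/2) = 0.2596.
Layer 1: σ at base = K_a1 γ₁ h₁ = 13.04 kPa; P₁ = ½×13.04×2.2 = 14.34.
Layer 2: σ_v at top = γ₁h₁ = 44.22; σ_h top = K_a2×44.22 = 11.48; σ_h base = K_a2×(44.22+16.7×2.8) = 23.62.
P₂ = ½(11.48+23.62)×2.8 = 49.14. Total P_a = 14.34+49.14 = 63.48 kN/m.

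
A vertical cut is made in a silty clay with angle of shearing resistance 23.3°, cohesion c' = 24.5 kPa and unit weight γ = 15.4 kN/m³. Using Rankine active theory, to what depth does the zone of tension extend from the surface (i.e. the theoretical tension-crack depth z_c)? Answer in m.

K_a = tan²(45° − 23.3°/2) = 0.4331; √K_a = 0.6581.
The active pressure is zero where K_a γ z = 2c√K_a, so z_c = 2c/(γ√K_a) = 2×24.5/(15.4×0.6581) = 4.835 m.

4.83 m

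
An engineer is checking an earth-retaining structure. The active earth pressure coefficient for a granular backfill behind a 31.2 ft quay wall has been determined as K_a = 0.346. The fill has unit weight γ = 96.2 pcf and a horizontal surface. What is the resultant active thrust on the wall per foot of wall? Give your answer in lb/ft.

16200 lb/ft

P = ½ K_a γ H² = 0.5 × 0.346 × 96.2 × 31.2² = 16200 lb/ft.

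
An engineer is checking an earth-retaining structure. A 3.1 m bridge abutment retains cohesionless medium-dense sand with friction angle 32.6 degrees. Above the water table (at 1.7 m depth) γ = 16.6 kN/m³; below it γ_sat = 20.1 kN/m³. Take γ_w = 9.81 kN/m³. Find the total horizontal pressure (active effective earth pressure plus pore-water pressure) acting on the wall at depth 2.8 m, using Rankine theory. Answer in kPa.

K_a = (1 − sin φ)/(1 + sin φ) = 0.2997.
γ' = 20.1 − 9.81 = 10.29 kN/m³.
Effective vertical stress at 2.8 m: σ'_v = 16.6×1.7 + 10.29×1.10 = 39.54 kPa.
σ'_h = K_a σ'_v = 0.2997 × 39.54 = 11.85 kPa; u = γ_w × 1.10 = 10.79 kPa.
Total σ_h = 11.85 + 10.79 = 22.64 kPa.

22.6 kPa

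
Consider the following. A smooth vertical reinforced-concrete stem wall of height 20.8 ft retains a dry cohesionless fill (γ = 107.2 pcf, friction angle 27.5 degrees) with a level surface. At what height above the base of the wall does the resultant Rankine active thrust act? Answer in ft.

K_a = 0.3682.
The pressure distribution is triangular, so the resultant acts at H/3 above the base = 20.8/3 = 6.933 ft.

6.93 ft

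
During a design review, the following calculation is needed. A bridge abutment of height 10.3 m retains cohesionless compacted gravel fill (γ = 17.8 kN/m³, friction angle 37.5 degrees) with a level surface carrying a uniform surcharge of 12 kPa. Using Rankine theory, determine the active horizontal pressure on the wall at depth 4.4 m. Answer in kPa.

22.0 kPa

K_a = (1 − sin φ)/(1 + sin φ) = 0.2432.
σ_v = γz + q = 17.8 × 4.4 + 12 = 90.32 kPa.
σ_h = K_a σ_v = 0.2432 × 90.32 = 21.97 kPa.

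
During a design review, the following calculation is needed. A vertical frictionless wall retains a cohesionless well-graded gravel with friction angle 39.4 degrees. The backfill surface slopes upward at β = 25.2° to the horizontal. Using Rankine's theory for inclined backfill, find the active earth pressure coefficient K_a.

K_a = cos β · (cos β − √(cos²β − cos²φ)) / (cos β + √(cos²β − cos²φ)).
cos β = 0.9048, cos φ = 0.7727, √(cos²β − cos²φ) = 0.4707.
K_a = 0.9048 × (0.9048 − 0.4707)/(0.9048 + 0.4707) = 0.2855.

0.286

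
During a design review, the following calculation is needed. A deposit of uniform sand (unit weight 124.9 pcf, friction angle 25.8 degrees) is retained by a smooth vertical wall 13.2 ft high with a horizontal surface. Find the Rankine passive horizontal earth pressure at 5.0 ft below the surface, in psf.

1590 psf

K_p = (1 + sin φ)/(1 − sin φ) = 2.541.
σ_h = K_p γ z = 2.541 × 124.9 × 5.0 = 1587 psf.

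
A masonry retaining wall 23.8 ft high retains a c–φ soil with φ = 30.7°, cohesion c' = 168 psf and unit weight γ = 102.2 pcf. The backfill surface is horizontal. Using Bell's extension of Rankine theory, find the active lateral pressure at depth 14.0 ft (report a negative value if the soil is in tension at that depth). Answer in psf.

272 psf

K_a = (1 − sin φ)/(1 + sin φ) = 0.3240.
σ_a = K_a γ z − 2c√K_a = 0.3240×102.2×14.0 − 2×168×0.5692 = 272.4 psf.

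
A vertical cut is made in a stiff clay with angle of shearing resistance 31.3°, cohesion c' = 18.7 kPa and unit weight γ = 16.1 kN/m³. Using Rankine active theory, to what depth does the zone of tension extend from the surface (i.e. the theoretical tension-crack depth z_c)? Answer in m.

K_a = tan²(45° − 31.3°/2) = 0.3162; √K_a = 0.5623.
The active pressure is zero where K_a γ z = 2c√K_a, so z_c = 2c/(γ√K_a) = 2×18.7/(16.1×0.5623) = 4.131 m.

4.13 m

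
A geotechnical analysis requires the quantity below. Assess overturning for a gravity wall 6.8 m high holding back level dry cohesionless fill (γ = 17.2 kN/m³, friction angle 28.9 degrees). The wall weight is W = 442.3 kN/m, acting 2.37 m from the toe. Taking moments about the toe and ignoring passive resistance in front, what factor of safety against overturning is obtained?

K_a = tan²(45° − 28.9°/2) = 0.3484.
P_a = ½K_aγH² = 0.5×0.3484×17.2×6.8² = 138.5 kN/m, acting at H/3 = 2.267 m above the base.
Overturning moment M_o = P_a × H/3 = 138.5 × 2.267 = 314.0.
Resisting moment M_r = W × 2.37 = 442.3 × 2.37 = 1048.
FS_overturning = M_r/M_o = 1048/314.0 = 3.338.

3.34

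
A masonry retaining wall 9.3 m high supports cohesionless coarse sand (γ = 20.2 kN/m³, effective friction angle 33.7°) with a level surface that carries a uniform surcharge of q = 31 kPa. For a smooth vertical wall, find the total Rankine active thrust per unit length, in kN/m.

333 kN/m

K_a = tan²(45° − φ/2) = 0.2863.
Soil triangle: ½ K_a γ H² = 0.5×0.2863×20.2×9.3² = 250.1 kN/m.
Surcharge rectangle: K_a q H = 0.2863×31×9.3 = 82.54 kN/m.
Total = 250.1 + 82.54 = 332.6 kN/m.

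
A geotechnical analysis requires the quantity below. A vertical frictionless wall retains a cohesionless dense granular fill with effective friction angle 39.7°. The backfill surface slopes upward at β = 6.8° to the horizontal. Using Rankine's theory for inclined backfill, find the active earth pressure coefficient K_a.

K_a = cos β · (cos β − √(cos²β − cos²φ)) / (cos β + √(cos²β − cos²φ)).
cos β = 0.9930, cos φ = 0.7694, √(cos²β − cos²φ) = 0.6277.
K_a = 0.9930 × (0.9930 − 0.6277)/(0.9930 + 0.6277) = 0.2238.

0.224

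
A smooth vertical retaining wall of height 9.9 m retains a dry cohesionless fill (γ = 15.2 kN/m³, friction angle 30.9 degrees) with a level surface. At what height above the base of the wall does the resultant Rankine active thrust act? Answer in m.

3.30 m

K_a = 0.3214.
The pressure distribution is triangular, so the resultant acts at H/3 above the base = 9.9/3 = 3.300 m.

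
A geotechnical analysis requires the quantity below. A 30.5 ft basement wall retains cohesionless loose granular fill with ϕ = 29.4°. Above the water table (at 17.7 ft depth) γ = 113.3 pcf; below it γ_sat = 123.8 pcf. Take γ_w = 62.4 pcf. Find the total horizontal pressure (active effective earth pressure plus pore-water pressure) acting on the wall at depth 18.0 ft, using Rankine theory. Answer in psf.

710 psf

K_a = (1 − sin φ)/(1 + sin φ) = 0.3415.
γ' = 123.8 − 62.4 = 61.40 pcf.
Effective vertical stress at 18.0 ft: σ'_v = 113.3×17.7 + 61.40×0.300 = 2024 psf.
σ'_h = K_a σ'_v = 0.3415 × 2024 = 691.1 psf; u = γ_w × 0.300 = 18.72 psf.
Total σ_h = 691.1 + 18.72 = 709.8 psf.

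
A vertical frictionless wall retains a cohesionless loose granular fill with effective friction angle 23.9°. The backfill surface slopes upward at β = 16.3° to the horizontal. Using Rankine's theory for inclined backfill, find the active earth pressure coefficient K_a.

K_a = cos β · (cos β − √(cos²β − cos²φ)) / (cos β + √(cos²β − cos²φ)).
cos β = 0.9598, cos φ = 0.9143, √(cos²β − cos²φ) = 0.2922.
K_a = 0.9598 × (0.9598 − 0.2922)/(0.9598 + 0.2922) = 0.5118.

0.512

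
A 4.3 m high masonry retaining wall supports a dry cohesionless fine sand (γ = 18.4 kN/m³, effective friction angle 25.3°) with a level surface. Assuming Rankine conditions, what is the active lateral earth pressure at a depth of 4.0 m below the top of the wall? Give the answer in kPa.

K_a = (1 − sin φ)/(1 + sin φ) = 0.4012.
σ_h = K_a γ z = 0.4012 × 18.4 × 4.0 = 29.53 kPa.

29.5 kPa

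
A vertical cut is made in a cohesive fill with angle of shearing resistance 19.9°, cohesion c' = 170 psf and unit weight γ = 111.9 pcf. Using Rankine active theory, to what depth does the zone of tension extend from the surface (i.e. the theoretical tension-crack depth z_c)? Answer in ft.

K_a = tan²(45° − 19.9°/2) = 0.4921; √K_a = 0.7015.
The active pressure is zero where K_a γ z = 2c√K_a, so z_c = 2c/(γ√K_a) = 2×170/(111.9×0.7015) = 4.331 ft.

4.33 ft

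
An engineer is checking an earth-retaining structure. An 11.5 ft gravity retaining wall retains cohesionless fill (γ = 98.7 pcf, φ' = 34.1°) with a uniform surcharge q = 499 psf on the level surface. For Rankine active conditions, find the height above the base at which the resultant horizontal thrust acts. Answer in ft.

4.73 ft

K_a = 0.2815.
Triangular part P₁ = ½K_aγH² = 1837 at H/3 = 3.833 ft; rectangular part P₂ = K_a q H = 1616 at H/2 = 5.750 ft.
ȳ = (P₁·3.833 + P₂·5.750)/(P₁+P₂) = 4.730 ft.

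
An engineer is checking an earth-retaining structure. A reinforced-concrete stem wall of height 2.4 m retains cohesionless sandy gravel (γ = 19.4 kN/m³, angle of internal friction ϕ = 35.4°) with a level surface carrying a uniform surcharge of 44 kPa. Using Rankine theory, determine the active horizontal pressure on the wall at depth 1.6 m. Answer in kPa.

20.0 kPa

K_a = (1 − sin φ)/(1 + sin φ) = 0.2664.
σ_v = γz + q = 19.4 × 1.6 + 44 = 75.04 kPa.
σ_h = K_a σ_v = 0.2664 × 75.04 = 19.99 kPa.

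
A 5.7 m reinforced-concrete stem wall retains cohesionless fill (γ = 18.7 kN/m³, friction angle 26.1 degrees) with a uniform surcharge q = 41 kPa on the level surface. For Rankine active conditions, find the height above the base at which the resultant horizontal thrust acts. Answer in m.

2.31 m

K_a = 0.3889.
Triangular part P₁ = ½K_aγH² = 118.2 at H/3 = 1.900 m; rectangular part P₂ = K_a q H = 90.90 at H/2 = 2.850 m.
ȳ = (P₁·1.900 + P₂·2.850)/(P₁+P₂) = 2.313 m.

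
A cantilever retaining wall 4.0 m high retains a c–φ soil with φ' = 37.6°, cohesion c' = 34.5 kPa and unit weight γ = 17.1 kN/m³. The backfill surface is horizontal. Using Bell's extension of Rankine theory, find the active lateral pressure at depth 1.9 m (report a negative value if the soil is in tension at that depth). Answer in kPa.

-26.1 kPa

K_a = (1 − sin φ)/(1 + sin φ) = 0.2421.
σ_a = K_a γ z − 2c√K_a = 0.2421×17.1×1.9 − 2×34.5×0.4921 = -26.09 kPa.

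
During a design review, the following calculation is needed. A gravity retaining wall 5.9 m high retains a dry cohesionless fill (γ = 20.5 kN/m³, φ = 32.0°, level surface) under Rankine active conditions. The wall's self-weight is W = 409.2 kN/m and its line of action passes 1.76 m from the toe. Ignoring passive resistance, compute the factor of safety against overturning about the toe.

K_a = tan²(45° − 32.0°/2) = 0.3073.
P_a = ½K_aγH² = 0.5×0.3073×20.5×5.9² = 109.6 kN/m, acting at H/3 = 1.967 m above the base.
Overturning moment M_o = P_a × H/3 = 109.6 × 1.967 = 215.6.
Resisting moment M_r = W × 1.76 = 409.2 × 1.76 = 720.2.
FS_overturning = M_r/M_o = 720.2/215.6 = 3.340.

3.34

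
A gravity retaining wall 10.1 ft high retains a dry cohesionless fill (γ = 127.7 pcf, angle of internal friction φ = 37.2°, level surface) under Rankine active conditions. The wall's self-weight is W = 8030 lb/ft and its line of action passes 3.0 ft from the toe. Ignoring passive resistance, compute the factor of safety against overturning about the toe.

K_a = tan²(45° − 37.2°/2) = 0.2464.
P_a = ½K_aγH² = 0.5×0.2464×127.7×10.1² = 1605 lb/ft, acting at H/3 = 3.367 ft above the base.
Overturning moment M_o = P_a × H/3 = 1605 × 3.367 = 5403.
Resisting moment M_r = W × 3.0 = 8030 × 3.0 = 24090.
FS_overturning = M_r/M_o = 24090/5403 = 4.458.

4.46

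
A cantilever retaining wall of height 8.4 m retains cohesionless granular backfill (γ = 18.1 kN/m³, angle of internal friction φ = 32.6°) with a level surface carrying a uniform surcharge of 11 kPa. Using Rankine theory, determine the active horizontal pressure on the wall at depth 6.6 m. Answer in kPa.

K_a = (1 − sin φ)/(1 + sin φ) = 0.2997.
σ_v = γz + q = 18.1 × 6.6 + 11 = 130.5 kPa.
σ_h = K_a σ_v = 0.2997 × 130.5 = 39.10 kPa.

39.1 kPa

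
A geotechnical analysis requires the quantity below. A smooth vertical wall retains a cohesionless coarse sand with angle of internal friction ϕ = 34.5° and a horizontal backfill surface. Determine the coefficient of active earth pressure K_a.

K_a = (1 − sin φ)/(1 + sin φ) = (1 − sin 34.5°)/(1 + sin 34.5°) = 0.2768.

0.277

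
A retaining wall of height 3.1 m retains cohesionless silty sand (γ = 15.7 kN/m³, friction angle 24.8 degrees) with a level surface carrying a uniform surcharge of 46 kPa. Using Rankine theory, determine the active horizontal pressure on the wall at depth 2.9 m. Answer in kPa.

37.4 kPa

K_a = (1 − sin φ)/(1 + sin φ) = 0.4090.
σ_v = γz + q = 15.7 × 2.9 + 46 = 91.53 kPa.
σ_h = K_a σ_v = 0.4090 × 91.53 = 37.44 kPa.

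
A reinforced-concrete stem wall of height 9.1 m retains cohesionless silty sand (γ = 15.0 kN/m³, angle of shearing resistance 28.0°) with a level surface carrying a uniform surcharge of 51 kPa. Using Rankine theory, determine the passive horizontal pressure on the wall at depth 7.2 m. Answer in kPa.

440 kPa

K_p = (1 + sin φ)/(1 − sin φ) = 2.770.
σ_v = γz + q = 15.0 × 7.2 + 51 = 159.0 kPa.
σ_h = K_p σ_v = 2.770 × 159.0 = 440.4 kPa.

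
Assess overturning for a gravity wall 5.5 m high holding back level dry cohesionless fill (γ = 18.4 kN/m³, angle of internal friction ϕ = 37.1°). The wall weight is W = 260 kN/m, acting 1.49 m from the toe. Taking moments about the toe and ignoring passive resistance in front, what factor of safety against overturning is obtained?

K_a = tan²(45° − 37.1°/2) = 0.2475.
P_a = ½K_aγH² = 0.5×0.2475×18.4×5.5² = 68.88 kN/m, acting at H/3 = 1.833 m above the base.
Overturning moment M_o = P_a × H/3 = 68.88 × 1.833 = 126.3.
Resisting moment M_r = W × 1.49 = 260 × 1.49 = 387.4.
FS_overturning = M_r/M_o = 387.4/126.3 = 3.068.

3.07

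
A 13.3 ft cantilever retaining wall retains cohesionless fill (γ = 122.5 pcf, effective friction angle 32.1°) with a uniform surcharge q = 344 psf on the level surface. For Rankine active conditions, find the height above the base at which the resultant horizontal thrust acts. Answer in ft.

5.09 ft

K_a = 0.3060.
Triangular part P₁ = ½K_aγH² = 3315 at H/3 = 4.433 ft; rectangular part P₂ = K_a q H = 1400 at H/2 = 6.650 ft.
ȳ = (P₁·4.433 + P₂·6.650)/(P₁+P₂) = 5.091 ft.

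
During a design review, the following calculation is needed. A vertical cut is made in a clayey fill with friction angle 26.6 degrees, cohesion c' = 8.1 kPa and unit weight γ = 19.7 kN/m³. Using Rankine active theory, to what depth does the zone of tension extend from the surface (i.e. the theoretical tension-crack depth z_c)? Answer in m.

1.33 m

K_a = tan²(45° − 26.6°/2) = 0.3814; √K_a = 0.6176.
The active pressure is zero where K_a γ z = 2c√K_a, so z_c = 2c/(γ√K_a) = 2×8.1/(19.7×0.6176) = 1.331 m.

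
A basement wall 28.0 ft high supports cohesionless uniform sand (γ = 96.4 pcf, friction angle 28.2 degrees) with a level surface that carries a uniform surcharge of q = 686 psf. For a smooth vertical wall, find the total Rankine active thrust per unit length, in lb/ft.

K_a = tan²(45° − φ/2) = 0.3582.
Soil triangle: ½ K_a γ H² = 0.5×0.3582×96.4×28.0² = 13540 lb/ft.
Surcharge rectangle: K_a q H = 0.3582×686×28.0 = 6880 lb/ft.
Total = 13540 + 6880 = 20420 lb/ft.

20400 lb/ft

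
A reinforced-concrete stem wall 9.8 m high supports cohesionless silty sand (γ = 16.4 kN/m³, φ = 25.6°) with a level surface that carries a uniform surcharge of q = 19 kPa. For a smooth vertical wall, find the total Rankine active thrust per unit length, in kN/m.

386 kN/m

K_a = tan²(45° − φ/2) = 0.3966.
Soil triangle: ½ K_a γ H² = 0.5×0.3966×16.4×9.8² = 312.3 kN/m.
Surcharge rectangle: K_a q H = 0.3966×19×9.8 = 73.84 kN/m.
Total = 312.3 + 73.84 = 386.1 kN/m.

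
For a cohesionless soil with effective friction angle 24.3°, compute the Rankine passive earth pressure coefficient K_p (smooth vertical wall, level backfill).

K_p = (1 + sin φ)/(1 − sin φ) = tan²(45° + 24.3°/2) = 2.399.

2.40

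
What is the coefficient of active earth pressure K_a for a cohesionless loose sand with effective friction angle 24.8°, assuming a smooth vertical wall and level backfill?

K_a = tan²(45° − φ/2) = tan²(32.60°) = 0.4090.

0.409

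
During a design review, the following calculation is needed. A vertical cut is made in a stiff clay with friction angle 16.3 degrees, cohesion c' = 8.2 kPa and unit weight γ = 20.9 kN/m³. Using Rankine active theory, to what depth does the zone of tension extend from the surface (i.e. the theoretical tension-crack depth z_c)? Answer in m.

K_a = tan²(45° − 16.3°/2) = 0.5617; √K_a = 0.7495.
The active pressure is zero where K_a γ z = 2c√K_a, so z_c = 2c/(γ√K_a) = 2×8.2/(20.9×0.7495) = 1.047 m.

1.05 m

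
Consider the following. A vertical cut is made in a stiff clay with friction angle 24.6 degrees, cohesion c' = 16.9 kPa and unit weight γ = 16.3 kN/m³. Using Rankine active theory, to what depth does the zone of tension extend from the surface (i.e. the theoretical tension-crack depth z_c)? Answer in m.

3.23 m

K_a = tan²(45° − 24.6°/2) = 0.4121; √K_a = 0.6420.
The active pressure is zero where K_a γ z = 2c√K_a, so z_c = 2c/(γ√K_a) = 2×16.9/(16.3×0.6420) = 3.230 m.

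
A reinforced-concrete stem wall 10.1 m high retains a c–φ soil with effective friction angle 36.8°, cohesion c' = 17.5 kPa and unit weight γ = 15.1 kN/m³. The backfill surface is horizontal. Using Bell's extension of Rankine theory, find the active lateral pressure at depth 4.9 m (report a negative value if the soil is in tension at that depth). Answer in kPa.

K_a = (1 − sin φ)/(1 + sin φ) = 0.2508.
σ_a = K_a γ z − 2c√K_a = 0.2508×15.1×4.9 − 2×17.5×0.5008 = 1.027 kPa.

1.03 kPa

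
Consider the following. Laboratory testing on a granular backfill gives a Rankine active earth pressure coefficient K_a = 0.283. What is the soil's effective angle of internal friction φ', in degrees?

34.0°

K_a = tan²(45° − φ/2) ⇒ 45° − φ/2 = arctan(√0.283) = 28.01°.
φ = 2(45° − 28.01°) = 33.98°.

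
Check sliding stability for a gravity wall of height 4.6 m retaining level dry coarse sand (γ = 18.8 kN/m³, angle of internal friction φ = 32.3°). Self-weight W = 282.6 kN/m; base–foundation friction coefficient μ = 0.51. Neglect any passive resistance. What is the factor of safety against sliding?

2.39

K_a = tan²(45° − 32.3°/2) = 0.3035.
P_a = ½K_aγH² = 0.5×0.3035×18.8×4.6² = 60.36 kN/m, acting at H/3 = 1.533 m above the base.
FS_sliding = μW / P_a = 0.51×282.6 / 60.36 = 2.388.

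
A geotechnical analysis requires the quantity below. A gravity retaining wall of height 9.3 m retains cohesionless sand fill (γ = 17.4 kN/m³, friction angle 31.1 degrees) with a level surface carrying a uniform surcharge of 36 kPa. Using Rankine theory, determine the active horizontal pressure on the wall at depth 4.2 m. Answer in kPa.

34.8 kPa

K_a = (1 − sin φ)/(1 + sin φ) = 0.3188.
σ_v = γz + q = 17.4 × 4.2 + 36 = 109.1 kPa.
σ_h = K_a σ_v = 0.3188 × 109.1 = 34.77 kPa.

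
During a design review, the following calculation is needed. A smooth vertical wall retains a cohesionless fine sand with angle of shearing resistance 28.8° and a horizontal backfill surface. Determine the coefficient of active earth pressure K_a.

K_a = tan²(45° − φ/2) = tan²(30.60°) = 0.3498.

0.350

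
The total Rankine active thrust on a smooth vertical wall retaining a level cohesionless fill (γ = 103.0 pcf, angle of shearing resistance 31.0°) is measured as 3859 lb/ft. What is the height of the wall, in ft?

K_a = 0.3201. P_a = ½ K_a γ H² ⇒ H = √(2P_a/(K_a γ)).
H = √(2×3859/(0.3201×103.0)) = 15.30 ft.

15.3 ft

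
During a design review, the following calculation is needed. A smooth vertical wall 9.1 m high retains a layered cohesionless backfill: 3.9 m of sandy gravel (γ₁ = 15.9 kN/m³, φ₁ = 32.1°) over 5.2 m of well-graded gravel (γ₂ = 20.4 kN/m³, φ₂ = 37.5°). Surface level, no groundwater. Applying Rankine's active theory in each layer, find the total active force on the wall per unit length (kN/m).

K_a1 = tan²(45°−32.1°/2) = 0.3060; K_a2 = tan²(45°−37.5°/2) = 0.2432.
Layer 1: σ at base = K_a1 γ₁ h₁ = 18.97 kPa; P₁ = ½×18.97×3.9 = 37.00.
Layer 2: σ_v at top = γ₁h₁ = 62.01; σ_h top = K_a2×62.01 = 15.08; σ_h base = K_a2×(62.01+20.4×5.2) = 40.88.
P₂ = ½(15.08+40.88)×5.2 = 145.5. Total P_a = 37.00+145.5 = 182.5 kN/m.

182 kN/m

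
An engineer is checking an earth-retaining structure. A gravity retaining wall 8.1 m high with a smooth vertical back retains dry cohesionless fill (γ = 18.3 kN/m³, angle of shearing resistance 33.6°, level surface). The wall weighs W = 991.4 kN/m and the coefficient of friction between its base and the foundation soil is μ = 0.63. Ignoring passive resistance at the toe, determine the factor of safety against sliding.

K_a = tan²(45° − 33.6°/2) = 0.2875.
P_a = ½K_aγH² = 0.5×0.2875×18.3×8.1² = 172.6 kN/m, acting at H/3 = 2.700 m above the base.
FS_sliding = μW / P_a = 0.63×991.4 / 172.6 = 3.619.

3.62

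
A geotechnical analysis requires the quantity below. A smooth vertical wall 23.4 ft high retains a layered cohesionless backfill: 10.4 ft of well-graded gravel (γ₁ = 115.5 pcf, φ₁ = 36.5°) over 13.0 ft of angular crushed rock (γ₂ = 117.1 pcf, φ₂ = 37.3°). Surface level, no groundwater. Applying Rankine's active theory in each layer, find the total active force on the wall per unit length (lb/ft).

K_a1 = tan²(45°−36.5°/2) = 0.2541; K_a2 = tan²(45°−37.3°/2) = 0.2453.
Layer 1: σ at base = K_a1 γ₁ h₁ = 305.2 psf; P₁ = ½×305.2×10.4 = 1587.
Layer 2: σ_v at top = γ₁h₁ = 1201; σ_h top = K_a2×1201 = 294.7; σ_h base = K_a2×(1201+117.1×13.0) = 668.2.
P₂ = ½(294.7+668.2)×13.0 = 6259. Total P_a = 1587+6259 = 7846 lb/ft.

7850 lb/ft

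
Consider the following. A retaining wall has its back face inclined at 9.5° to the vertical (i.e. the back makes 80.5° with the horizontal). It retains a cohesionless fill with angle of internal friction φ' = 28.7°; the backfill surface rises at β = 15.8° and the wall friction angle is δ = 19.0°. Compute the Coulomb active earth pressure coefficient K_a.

0.507

K_a = sin²(α+φ) / [sin²α · sin(α−δ) · (1 + √{sin(φ+δ)sin(φ−β) / (sin(α−δ)sin(α+β))})²].
With α = 80.5°, φ = 28.7°, δ = 19.0°, β = 15.8°: K_a = 0.5068.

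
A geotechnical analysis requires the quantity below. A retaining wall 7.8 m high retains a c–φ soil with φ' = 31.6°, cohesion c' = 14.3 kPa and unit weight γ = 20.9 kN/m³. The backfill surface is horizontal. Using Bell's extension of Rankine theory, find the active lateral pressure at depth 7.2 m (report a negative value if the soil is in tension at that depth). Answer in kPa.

K_a = (1 − sin φ)/(1 + sin φ) = 0.3123.
σ_a = K_a γ z − 2c√K_a = 0.3123×20.9×7.2 − 2×14.3×0.5589 = 31.02 kPa.

31.0 kPa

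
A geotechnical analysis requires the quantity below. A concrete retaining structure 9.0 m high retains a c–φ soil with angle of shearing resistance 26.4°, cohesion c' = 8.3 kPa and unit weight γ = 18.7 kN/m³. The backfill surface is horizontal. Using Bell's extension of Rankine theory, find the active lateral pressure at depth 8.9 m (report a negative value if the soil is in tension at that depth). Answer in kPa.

53.7 kPa

K_a = (1 − sin φ)/(1 + sin φ) = 0.3844.
σ_a = K_a γ z − 2c√K_a = 0.3844×18.7×8.9 − 2×8.3×0.6200 = 53.69 kPa.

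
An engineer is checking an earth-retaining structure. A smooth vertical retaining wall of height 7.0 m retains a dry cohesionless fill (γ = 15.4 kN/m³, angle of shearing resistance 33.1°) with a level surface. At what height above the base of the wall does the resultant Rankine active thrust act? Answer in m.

2.33 m

K_a = 0.2936.
The pressure distribution is triangular, so the resultant acts at H/3 above the base = 7.0/3 = 2.333 m.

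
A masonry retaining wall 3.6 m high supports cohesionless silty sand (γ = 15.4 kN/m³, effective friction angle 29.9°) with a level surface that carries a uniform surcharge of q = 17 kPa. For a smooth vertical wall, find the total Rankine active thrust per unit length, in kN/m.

K_a = tan²(45° − φ/2) = 0.3347.
Soil triangle: ½ K_a γ H² = 0.5×0.3347×15.4×3.6² = 33.40 kN/m.
Surcharge rectangle: K_a q H = 0.3347×17×3.6 = 20.48 kN/m.
Total = 33.40 + 20.48 = 53.88 kN/m.

53.9 kN/m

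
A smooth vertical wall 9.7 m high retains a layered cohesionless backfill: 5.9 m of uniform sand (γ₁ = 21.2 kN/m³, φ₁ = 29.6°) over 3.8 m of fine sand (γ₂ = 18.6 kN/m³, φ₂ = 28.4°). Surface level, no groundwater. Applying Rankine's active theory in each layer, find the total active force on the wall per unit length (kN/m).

K_a1 = tan²(45°−29.6°/2) = 0.3387; K_a2 = tan²(45°−28.4°/2) = 0.3554.
Layer 1: σ at base = K_a1 γ₁ h₁ = 42.37 kPa; P₁ = ½×42.37×5.9 = 125.0.
Layer 2: σ_v at top = γ₁h₁ = 125.1; σ_h top = K_a2×125.1 = 44.45; σ_h base = K_a2×(125.1+18.6×3.8) = 69.57.
P₂ = ½(44.45+69.57)×3.8 = 216.6. Total P_a = 125.0+216.6 = 341.6 kN/m.

342 kN/m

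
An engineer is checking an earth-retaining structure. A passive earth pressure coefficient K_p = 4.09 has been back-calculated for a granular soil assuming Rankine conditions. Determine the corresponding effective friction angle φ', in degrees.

37.4°

K_p = (1+sin φ)/(1−sin φ) ⇒ sin φ = (K_p − 1)/(K_p + 1) = 0.6071.
φ = arcsin(0.6071) = 37.38°.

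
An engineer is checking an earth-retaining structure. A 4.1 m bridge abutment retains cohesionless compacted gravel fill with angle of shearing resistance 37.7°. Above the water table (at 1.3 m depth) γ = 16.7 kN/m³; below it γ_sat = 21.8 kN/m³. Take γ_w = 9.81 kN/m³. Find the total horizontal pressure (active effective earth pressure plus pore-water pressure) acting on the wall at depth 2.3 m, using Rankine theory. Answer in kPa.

17.9 kPa

K_a = (1 − sin φ)/(1 + sin φ) = 0.2411.
γ' = 21.8 − 9.81 = 11.99 kN/m³.
Effective vertical stress at 2.3 m: σ'_v = 16.7×1.3 + 11.99×1.000 = 33.70 kPa.
σ'_h = K_a σ'_v = 0.2411 × 33.70 = 8.124 kPa; u = γ_w × 1.000 = 9.810 kPa.
Total σ_h = 8.124 + 9.810 = 17.93 kPa.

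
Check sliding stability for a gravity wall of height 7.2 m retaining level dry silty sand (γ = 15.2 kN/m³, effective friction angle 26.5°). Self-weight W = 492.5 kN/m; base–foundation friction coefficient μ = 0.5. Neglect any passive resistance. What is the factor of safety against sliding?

K_a = tan²(45° − 26.5°/2) = 0.3829.
P_a = ½K_aγH² = 0.5×0.3829×15.2×7.2² = 150.9 kN/m, acting at H/3 = 2.400 m above the base.
FS_sliding = μW / P_a = 0.5×492.5 / 150.9 = 1.632.

1.63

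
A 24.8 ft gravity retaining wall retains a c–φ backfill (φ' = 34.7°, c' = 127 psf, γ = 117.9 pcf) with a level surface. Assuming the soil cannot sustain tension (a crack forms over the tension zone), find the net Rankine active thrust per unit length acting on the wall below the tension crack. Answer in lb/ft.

6920 lb/ft

K_a = 0.2745; √K_a = 0.5239.
Tension-crack depth z_c = 2c/(γ√K_a) = 2×127/(117.9×0.5239) = 4.112 ft.
σ_a at base = K_a γ H − 2c√K_a = 0.2745×117.9×24.8 − 2×127×0.5239 = 669.5 psf.
P_a = ½ × 669.5 × (H − z_c) = 0.5×669.5×20.69 = 6925 lb/ft.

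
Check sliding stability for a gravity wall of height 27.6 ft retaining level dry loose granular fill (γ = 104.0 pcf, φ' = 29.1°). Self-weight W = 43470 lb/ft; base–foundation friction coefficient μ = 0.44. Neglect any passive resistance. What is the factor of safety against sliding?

K_a = tan²(45° − 29.1°/2) = 0.3456.
P_a = ½K_aγH² = 0.5×0.3456×104.0×27.6² = 13690 lb/ft, acting at H/3 = 9.200 ft above the base.
FS_sliding = μW / P_a = 0.44×43470 / 13690 = 1.397.

1.40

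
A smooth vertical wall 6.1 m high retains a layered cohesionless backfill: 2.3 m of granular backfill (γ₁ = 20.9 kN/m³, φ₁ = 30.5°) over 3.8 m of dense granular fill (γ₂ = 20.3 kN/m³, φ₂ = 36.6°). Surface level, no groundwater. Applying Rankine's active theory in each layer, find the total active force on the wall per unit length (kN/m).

101 kN/m

K_a1 = tan²(45°−30.5°/2) = 0.3267; K_a2 = tan²(45°−36.6°/2) = 0.2530.
Layer 1: σ at base = K_a1 γ₁ h₁ = 15.70 kPa; P₁ = ½×15.70×2.3 = 18.06.
Layer 2: σ_v at top = γ₁h₁ = 48.07; σ_h top = K_a2×48.07 = 12.16; σ_h base = K_a2×(48.07+20.3×3.8) = 31.67.
P₂ = ½(12.16+31.67)×3.8 = 83.28. Total P_a = 18.06+83.28 = 101.3 kN/m.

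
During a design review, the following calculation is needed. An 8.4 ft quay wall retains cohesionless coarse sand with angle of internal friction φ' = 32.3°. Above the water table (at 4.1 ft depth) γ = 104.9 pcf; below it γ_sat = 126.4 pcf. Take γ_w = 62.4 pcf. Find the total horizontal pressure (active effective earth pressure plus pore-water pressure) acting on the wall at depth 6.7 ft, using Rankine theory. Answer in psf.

343 psf

K_a = (1 − sin φ)/(1 + sin φ) = 0.3035.
γ' = 126.4 − 62.4 = 64.00 pcf.
Effective vertical stress at 6.7 ft: σ'_v = 104.9×4.1 + 64.00×2.60 = 596.5 psf.
σ'_h = K_a σ'_v = 0.3035 × 596.5 = 181.0 psf; u = γ_w × 2.60 = 162.2 psf.
Total σ_h = 181.0 + 162.2 = 343.3 psf.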